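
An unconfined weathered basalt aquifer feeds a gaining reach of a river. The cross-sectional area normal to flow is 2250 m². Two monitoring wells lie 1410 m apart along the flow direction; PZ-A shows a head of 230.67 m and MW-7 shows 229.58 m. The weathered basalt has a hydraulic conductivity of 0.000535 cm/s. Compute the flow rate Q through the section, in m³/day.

Convert K: 0.000535 cm/s × 864 = 0.4622 m/day.
Hydraulic gradient i = (230.67 − 229.58) / 1410 = 1.09 / 1410 = 0.0007730.
Darcy's law: Q = K · A · i = 0.4622 × 2250 × 0.0007730 = 0.8040 m³/day.

0.804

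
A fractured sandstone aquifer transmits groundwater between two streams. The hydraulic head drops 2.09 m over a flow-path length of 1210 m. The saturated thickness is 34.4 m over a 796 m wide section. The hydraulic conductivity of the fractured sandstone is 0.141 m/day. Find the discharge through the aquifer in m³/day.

Cross-sectional area A = 796 × 34.4 = 27382 m².
Hydraulic gradient i = Δh / L = 2.09 / 1210 = 0.001727.
Darcy's law: Q = K · A · i = 0.1410 × 27382 × 0.001727 = 6.669 m³/day.

6.67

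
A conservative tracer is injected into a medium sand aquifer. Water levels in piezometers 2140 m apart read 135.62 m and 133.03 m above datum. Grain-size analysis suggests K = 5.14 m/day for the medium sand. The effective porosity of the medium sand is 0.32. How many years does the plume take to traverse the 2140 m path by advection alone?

Hydraulic gradient i = (135.62 − 133.03) / 2140 = 2.59 / 2140 = 0.001210.
Darcy flux q = K · i = 5.140 × 0.001210 = 0.006221 m/day.
Seepage velocity v = q / n_e = 0.006221 / 0.32 = 0.01944 m/day.
Travel time t = L / v = 2140 / 0.01944 = 1.101e+05 days = 301.4 years.

301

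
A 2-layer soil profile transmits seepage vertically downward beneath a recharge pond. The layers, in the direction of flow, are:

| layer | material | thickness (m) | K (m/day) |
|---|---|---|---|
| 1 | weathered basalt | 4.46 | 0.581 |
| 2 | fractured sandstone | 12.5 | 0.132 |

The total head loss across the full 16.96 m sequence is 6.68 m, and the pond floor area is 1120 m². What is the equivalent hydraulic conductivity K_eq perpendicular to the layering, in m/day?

0.166

Flow is perpendicular to layering, so the layers act in series and the equivalent K is the thickness-weighted harmonic mean.
Total thickness L = 4.46 + 12.5 = 16.96 m.
Σ(b_i/K_i) = 4.46/0.581 + 12.5/0.132 = 102.4 d.
K_eq = L / Σ(b_i/K_i) = 16.96 / 102.4 = 0.1657 m/day.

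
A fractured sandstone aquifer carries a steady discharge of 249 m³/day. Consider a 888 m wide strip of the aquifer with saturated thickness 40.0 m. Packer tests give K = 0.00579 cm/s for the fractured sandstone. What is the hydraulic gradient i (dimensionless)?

0.00140

Convert K: 0.00579 cm/s × 864 = 5.003 m/day.
Cross-sectional area A = 888 × 40.0 = 35520 m².
From Q = K·A·i, i = Q / (K·A) = 249 / (5.003 × 35520) = 0.001401.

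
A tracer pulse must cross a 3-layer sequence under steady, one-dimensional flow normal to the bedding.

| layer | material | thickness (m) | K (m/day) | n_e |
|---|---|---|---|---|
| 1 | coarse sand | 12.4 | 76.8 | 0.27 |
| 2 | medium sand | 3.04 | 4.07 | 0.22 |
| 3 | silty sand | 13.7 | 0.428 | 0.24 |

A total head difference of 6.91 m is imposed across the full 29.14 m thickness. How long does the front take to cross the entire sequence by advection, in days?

With flow normal to the layers, continuity requires the same specific discharge q through every layer.
Σ(b_i/K_i) = 12.4/76.8 + 3.04/4.07 + 13.7/0.428 = 32.92 d.
q = Δh / Σ(b_i/K_i) = 6.91 / 32.92 = 0.2099 m/day.
In each layer the seepage velocity is v_i = q/n_i, so the layer transit time is t_i = b_i·n_i / q:
  layer 1 (coarse sand): t_1 = 12.4 × 0.27 / 0.2099 = 15.95 d
  layer 2 (medium sand): t_2 = 3.04 × 0.22 / 0.2099 = 3.186 d
  layer 3 (silty sand): t_3 = 13.7 × 0.24 / 0.2099 = 15.66 d
Total t = Σ t_i = 34.80 days.

34.8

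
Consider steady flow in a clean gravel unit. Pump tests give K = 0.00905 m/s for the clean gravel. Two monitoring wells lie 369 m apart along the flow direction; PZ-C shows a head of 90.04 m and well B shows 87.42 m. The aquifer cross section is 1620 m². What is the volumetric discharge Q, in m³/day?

Convert K: 0.00905 m/s × 86400 = 781.9 m/day.
Hydraulic gradient i = (90.04 − 87.42) / 369 = 2.62 / 369 = 0.007100.
Darcy's law: Q = K · A · i = 781.9 × 1620 × 0.007100 = 8994 m³/day.

8990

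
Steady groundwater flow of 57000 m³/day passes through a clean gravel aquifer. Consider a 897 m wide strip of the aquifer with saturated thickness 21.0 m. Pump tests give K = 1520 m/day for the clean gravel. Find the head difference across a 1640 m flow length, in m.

Cross-sectional area A = 897 × 21.0 = 18837 m².
From Q = K·A·i, i = Q / (K·A) = 57000 / (1520 × 18837) = 0.001991.
Head loss Δh = i · L = 0.001991 × 1640 = 3.265 m.

3.26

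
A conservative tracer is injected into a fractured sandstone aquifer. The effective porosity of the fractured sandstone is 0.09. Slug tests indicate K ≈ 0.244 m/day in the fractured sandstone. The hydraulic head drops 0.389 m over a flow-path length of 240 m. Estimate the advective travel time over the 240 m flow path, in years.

150

Hydraulic gradient i = Δh / L = 0.389 / 240 = 0.001621.
Darcy flux q = K · i = 0.2440 × 0.001621 = 0.0003955 m/day.
Seepage velocity v = q / n_e = 0.0003955 / 0.09 = 0.004394 m/day.
Travel time t = L / v = 240 / 0.004394 = 54617 days = 149.5 years.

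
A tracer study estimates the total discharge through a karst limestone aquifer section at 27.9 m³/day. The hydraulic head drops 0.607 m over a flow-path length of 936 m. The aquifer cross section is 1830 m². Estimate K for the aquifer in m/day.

Hydraulic gradient i = Δh / L = 0.607 / 936 = 0.0006485.
From Q = K·A·i, K = Q / (A·i) = 27.9 / (1830 × 0.0006485) = 23.51 m/day.

23.5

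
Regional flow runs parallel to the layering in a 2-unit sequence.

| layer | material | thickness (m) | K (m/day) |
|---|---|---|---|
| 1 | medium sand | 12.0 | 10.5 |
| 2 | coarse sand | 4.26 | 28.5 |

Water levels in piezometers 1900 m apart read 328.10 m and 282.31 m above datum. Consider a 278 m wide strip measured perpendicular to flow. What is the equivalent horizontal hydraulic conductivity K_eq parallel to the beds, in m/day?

Flow is parallel to layering, so each bed carries its own Darcy discharge and the transmissivities add.
Σ(K_i·b_i) = 10.5×12.0 + 28.5×4.26 = 247.4 m²/day.
Total thickness b = 16.26 m, so K_eq = Σ(K_i·b_i)/b = 15.22 m/day.

15.2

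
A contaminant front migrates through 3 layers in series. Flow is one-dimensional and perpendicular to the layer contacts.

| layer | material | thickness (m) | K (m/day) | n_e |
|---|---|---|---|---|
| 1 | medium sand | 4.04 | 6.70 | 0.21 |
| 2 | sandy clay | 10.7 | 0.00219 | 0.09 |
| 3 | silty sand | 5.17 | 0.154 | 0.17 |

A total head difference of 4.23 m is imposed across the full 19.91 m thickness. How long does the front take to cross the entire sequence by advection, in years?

With flow normal to the layers, continuity requires the same specific discharge q through every layer.
Σ(b_i/K_i) = 4.04/6.70 + 10.7/0.00219 + 5.17/0.154 = 4920 d.
q = Δh / Σ(b_i/K_i) = 4.23 / 4920 = 0.0008598 m/day.
In each layer the seepage velocity is v_i = q/n_i, so the layer transit time is t_i = b_i·n_i / q:
  layer 1 (medium sand): t_1 = 4.04 × 0.21 / 0.0008598 = 986.8 d
  layer 2 (sandy clay): t_2 = 10.7 × 0.09 / 0.0008598 = 1120 d
  layer 3 (silty sand): t_3 = 5.17 × 0.17 / 0.0008598 = 1022 d
Total t = Σ t_i = 3129 days = 8.567 years.

8.57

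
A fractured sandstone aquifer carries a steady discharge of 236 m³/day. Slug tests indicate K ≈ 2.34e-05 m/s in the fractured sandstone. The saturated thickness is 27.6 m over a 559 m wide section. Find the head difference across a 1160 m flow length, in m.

Convert K: 2.34e-05 m/s × 86400 = 2.022 m/day.
Cross-sectional area A = 559 × 27.6 = 15428 m².
From Q = K·A·i, i = Q / (K·A) = 236 / (2.022 × 15428) = 0.007566.
Head loss Δh = i · L = 0.007566 × 1160 = 8.776 m.

8.78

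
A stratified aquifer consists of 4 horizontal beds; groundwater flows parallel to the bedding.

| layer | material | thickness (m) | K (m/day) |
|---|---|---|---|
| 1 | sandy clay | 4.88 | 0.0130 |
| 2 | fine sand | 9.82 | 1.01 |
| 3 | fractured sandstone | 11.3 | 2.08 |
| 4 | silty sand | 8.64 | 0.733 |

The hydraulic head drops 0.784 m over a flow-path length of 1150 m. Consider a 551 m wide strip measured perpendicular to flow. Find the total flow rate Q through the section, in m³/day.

15.0

Flow is parallel to layering, so each bed carries its own Darcy discharge and the transmissivities add.
Σ(K_i·b_i) = 0.0130×4.88 + 1.01×9.82 + 2.08×11.3 + 0.733×8.64 = 39.82 m²/day.
Hydraulic gradient i = Δh / L = 0.784 / 1150 = 0.0006817.
Q = Σ(K_i·b_i) · W · i = 39.82 × 551 × 0.0006817 = 14.96 m³/day.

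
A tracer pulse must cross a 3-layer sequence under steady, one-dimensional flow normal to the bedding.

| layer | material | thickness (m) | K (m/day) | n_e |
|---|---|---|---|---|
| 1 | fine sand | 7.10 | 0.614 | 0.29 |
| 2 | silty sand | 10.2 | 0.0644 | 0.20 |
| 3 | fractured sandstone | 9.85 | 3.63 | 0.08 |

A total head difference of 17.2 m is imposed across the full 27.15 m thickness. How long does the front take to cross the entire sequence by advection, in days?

49.1

With flow normal to the layers, continuity requires the same specific discharge q through every layer.
Σ(b_i/K_i) = 7.10/0.614 + 10.2/0.0644 + 9.85/3.63 = 172.7 d.
q = Δh / Σ(b_i/K_i) = 17.2 / 172.7 = 0.09962 m/day.
In each layer the seepage velocity is v_i = q/n_i, so the layer transit time is t_i = b_i·n_i / q:
  layer 1 (fine sand): t_1 = 7.10 × 0.29 / 0.09962 = 20.67 d
  layer 2 (silty sand): t_2 = 10.2 × 0.20 / 0.09962 = 20.48 d
  layer 3 (fractured sandstone): t_3 = 9.85 × 0.08 / 0.09962 = 7.910 d
Total t = Σ t_i = 49.06 days.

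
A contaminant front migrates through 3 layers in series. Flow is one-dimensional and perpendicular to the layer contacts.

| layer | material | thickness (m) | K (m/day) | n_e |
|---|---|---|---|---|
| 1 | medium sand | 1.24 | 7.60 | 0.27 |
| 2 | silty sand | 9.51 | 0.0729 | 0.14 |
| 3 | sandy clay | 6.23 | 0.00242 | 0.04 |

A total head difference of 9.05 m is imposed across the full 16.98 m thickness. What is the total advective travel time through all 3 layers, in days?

With flow normal to the layers, continuity requires the same specific discharge q through every layer.
Σ(b_i/K_i) = 1.24/7.60 + 9.51/0.0729 + 6.23/0.00242 = 2705 d.
q = Δh / Σ(b_i/K_i) = 9.05 / 2705 = 0.003346 m/day.
In each layer the seepage velocity is v_i = q/n_i, so the layer transit time is t_i = b_i·n_i / q:
  layer 1 (medium sand): t_1 = 1.24 × 0.27 / 0.003346 = 100.1 d
  layer 2 (silty sand): t_2 = 9.51 × 0.14 / 0.003346 = 397.9 d
  layer 3 (sandy clay): t_3 = 6.23 × 0.04 / 0.003346 = 74.48 d
Total t = Σ t_i = 572.5 days.

573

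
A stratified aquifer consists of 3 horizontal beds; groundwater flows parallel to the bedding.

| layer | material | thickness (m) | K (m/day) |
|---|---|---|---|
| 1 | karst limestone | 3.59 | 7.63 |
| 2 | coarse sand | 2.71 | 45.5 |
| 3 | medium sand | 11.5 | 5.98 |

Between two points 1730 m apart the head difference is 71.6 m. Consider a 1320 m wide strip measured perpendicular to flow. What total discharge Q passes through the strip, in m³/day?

Flow is parallel to layering, so each bed carries its own Darcy discharge and the transmissivities add.
Σ(K_i·b_i) = 7.63×3.59 + 45.5×2.71 + 5.98×11.5 = 219.5 m²/day.
Hydraulic gradient i = Δh / L = 71.6 / 1730 = 0.04139.
Q = Σ(K_i·b_i) · W · i = 219.5 × 1320 × 0.04139 = 11990 m³/day.

12000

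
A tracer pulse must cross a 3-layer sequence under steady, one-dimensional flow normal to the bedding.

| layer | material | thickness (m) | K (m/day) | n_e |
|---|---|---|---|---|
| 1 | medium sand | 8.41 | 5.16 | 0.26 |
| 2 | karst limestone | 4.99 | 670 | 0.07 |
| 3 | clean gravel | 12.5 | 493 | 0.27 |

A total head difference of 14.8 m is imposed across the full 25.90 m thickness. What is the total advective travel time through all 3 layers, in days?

With flow normal to the layers, continuity requires the same specific discharge q through every layer.
Σ(b_i/K_i) = 8.41/5.16 + 4.99/670 + 12.5/493 = 1.663 d.
q = Δh / Σ(b_i/K_i) = 14.8 / 1.663 = 8.901 m/day.
In each layer the seepage velocity is v_i = q/n_i, so the layer transit time is t_i = b_i·n_i / q:
  layer 1 (medium sand): t_1 = 8.41 × 0.26 / 8.901 = 0.2456 d
  layer 2 (karst limestone): t_2 = 4.99 × 0.07 / 8.901 = 0.03924 d
  layer 3 (clean gravel): t_3 = 12.5 × 0.27 / 8.901 = 0.3792 d
Total t = Σ t_i = 0.6640 days.

0.664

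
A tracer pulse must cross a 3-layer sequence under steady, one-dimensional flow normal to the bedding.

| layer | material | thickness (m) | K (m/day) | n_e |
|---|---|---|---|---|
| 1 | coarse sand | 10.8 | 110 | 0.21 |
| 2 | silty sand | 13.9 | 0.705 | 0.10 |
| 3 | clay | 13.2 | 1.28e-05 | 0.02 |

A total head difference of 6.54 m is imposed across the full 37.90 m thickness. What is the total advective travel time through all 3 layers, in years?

With flow normal to the layers, continuity requires the same specific discharge q through every layer.
Σ(b_i/K_i) = 10.8/110 + 13.9/0.705 + 13.2/1.28e-05 = 1.031e+06 d.
q = Δh / Σ(b_i/K_i) = 6.54 / 1.031e+06 = 6.342e-06 m/day.
In each layer the seepage velocity is v_i = q/n_i, so the layer transit time is t_i = b_i·n_i / q:
  layer 1 (coarse sand): t_1 = 10.8 × 0.21 / 6.342e-06 = 3.576e+05 d
  layer 2 (silty sand): t_2 = 13.9 × 0.10 / 6.342e-06 = 2.192e+05 d
  layer 3 (clay): t_3 = 13.2 × 0.02 / 6.342e-06 = 41629 d
Total t = Σ t_i = 6.184e+05 days = 1693 years.

1690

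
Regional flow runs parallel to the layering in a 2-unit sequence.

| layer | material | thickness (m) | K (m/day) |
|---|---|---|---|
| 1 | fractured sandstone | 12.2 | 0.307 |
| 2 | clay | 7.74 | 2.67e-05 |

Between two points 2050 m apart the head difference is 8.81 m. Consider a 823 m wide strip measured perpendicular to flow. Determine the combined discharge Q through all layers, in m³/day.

13.2

Flow is parallel to layering, so each bed carries its own Darcy discharge and the transmissivities add.
Σ(K_i·b_i) = 0.307×12.2 + 2.67e-05×7.74 = 3.746 m²/day.
Hydraulic gradient i = Δh / L = 8.81 / 2050 = 0.004298.
Q = Σ(K_i·b_i) · W · i = 3.746 × 823 × 0.004298 = 13.25 m³/day.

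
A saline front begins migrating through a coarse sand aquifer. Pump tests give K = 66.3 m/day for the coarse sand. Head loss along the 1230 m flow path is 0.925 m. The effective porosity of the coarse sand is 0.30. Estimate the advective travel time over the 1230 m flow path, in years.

Hydraulic gradient i = Δh / L = 0.925 / 1230 = 0.0007520.
Darcy flux q = K · i = 66.30 × 0.0007520 = 0.04986 m/day.
Seepage velocity v = q / n_e = 0.04986 / 0.30 = 0.1662 m/day.
Travel time t = L / v = 1230 / 0.1662 = 7401 days = 20.26 years.

20.3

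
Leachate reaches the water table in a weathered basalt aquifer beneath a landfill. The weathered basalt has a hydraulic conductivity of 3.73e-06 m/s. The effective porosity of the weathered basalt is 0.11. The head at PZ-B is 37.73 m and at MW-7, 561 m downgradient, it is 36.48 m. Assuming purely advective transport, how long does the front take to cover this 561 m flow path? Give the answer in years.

Convert K: 3.73e-06 m/s × 86400 = 0.3223 m/day.
Hydraulic gradient i = (37.73 − 36.48) / 561 = 1.25 / 561 = 0.002228.
Darcy flux q = K · i = 0.3223 × 0.002228 = 0.0007181 m/day.
Seepage velocity v = q / n_e = 0.0007181 / 0.11 = 0.006528 m/day.
Travel time t = L / v = 561 / 0.006528 = 85938 days = 235.3 years.

235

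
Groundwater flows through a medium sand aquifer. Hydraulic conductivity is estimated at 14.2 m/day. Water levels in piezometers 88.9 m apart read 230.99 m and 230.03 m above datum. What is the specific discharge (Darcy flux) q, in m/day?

0.153

Hydraulic gradient i = (230.99 − 230.03) / 88.9 = 0.96 / 88.9 = 0.01080.
Specific discharge q = K · i = 14.20 × 0.01080 = 0.1533 m/day.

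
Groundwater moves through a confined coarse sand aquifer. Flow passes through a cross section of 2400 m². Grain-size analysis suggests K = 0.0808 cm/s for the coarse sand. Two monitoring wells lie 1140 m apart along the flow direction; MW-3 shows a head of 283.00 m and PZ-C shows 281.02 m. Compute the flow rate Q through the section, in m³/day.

Convert K: 0.0808 cm/s × 864 = 69.81 m/day.
Hydraulic gradient i = (283.00 − 281.02) / 1140 = 1.98 / 1140 = 0.001737.
Darcy's law: Q = K · A · i = 69.81 × 2400 × 0.001737 = 291.0 m³/day.

291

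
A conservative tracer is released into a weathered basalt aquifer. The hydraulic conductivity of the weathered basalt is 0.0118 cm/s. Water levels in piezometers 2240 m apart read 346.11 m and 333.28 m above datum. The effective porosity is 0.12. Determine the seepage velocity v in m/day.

Convert K: 0.0118 cm/s × 864 = 10.20 m/day.
Hydraulic gradient i = (346.11 − 333.28) / 2240 = 12.83 / 2240 = 0.005728.
Darcy flux q = K · i = 10.20 × 0.005728 = 0.05839 m/day.
Seepage velocity v = q / n_e = 0.05839 / 0.12 = 0.4866 m/day.

0.487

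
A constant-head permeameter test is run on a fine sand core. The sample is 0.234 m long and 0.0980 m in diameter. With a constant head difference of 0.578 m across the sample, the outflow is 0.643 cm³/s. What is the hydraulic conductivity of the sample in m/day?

Cross-sectional area A = π·(d/2)² = π × (0.0980/2)² = 0.007543 m².
Convert discharge: 0.643 cm³/s = 6.430e-07 m³/s.
Darcy's law rearranged: K = Q·L / (A·Δh) = 6.430e-07 × 0.234 / (0.007543 × 0.578) = 3.451e-05 m/s = 2.982 m/day.

2.98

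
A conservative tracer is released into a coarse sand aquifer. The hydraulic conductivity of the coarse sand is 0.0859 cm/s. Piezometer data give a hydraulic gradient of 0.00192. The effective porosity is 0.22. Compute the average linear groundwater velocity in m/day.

Convert K: 0.0859 cm/s × 864 = 74.22 m/day.
Hydraulic gradient i = 0.00192.
Darcy flux q = K · i = 74.22 × 0.001920 = 0.1425 m/day.
Seepage velocity v = q / n_e = 0.1425 / 0.22 = 0.6477 m/day.

0.648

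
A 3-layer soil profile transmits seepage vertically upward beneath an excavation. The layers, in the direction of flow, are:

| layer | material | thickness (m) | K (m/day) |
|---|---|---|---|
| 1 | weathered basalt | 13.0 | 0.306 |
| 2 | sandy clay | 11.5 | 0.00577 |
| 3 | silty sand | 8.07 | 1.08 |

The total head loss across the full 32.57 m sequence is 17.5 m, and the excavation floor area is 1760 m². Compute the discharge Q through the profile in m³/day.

15.1

Flow is perpendicular to layering, so the layers act in series and the equivalent K is the thickness-weighted harmonic mean.
Total thickness L = 13.0 + 11.5 + 8.07 = 32.57 m.
Σ(b_i/K_i) = 13.0/0.306 + 11.5/0.00577 + 8.07/1.08 = 2043 d.
K_eq = L / Σ(b_i/K_i) = 32.57 / 2043 = 0.01594 m/day.
Q = K_eq · A · (Δh/L) = 0.01594 × 1760 × (17.5/32.57) = 15.08 m³/day.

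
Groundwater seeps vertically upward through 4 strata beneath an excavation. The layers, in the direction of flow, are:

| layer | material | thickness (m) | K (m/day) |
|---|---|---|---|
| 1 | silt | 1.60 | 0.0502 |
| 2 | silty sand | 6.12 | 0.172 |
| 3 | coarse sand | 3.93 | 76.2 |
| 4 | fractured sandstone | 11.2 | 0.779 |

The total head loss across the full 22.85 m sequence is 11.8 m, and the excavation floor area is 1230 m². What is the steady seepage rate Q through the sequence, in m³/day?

Flow is perpendicular to layering, so the layers act in series and the equivalent K is the thickness-weighted harmonic mean.
Total thickness L = 1.60 + 6.12 + 3.93 + 11.2 = 22.85 m.
Σ(b_i/K_i) = 1.60/0.0502 + 6.12/0.172 + 3.93/76.2 + 11.2/0.779 = 81.88 d.
K_eq = L / Σ(b_i/K_i) = 22.85 / 81.88 = 0.2791 m/day.
Q = K_eq · A · (Δh/L) = 0.2791 × 1230 × (11.8/22.85) = 177.3 m³/day.

177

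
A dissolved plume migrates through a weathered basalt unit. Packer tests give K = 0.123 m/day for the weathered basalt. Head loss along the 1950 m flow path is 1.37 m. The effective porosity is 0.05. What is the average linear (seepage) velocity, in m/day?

Hydraulic gradient i = Δh / L = 1.37 / 1950 = 0.0007026.
Darcy flux q = K · i = 0.1230 × 0.0007026 = 8.642e-05 m/day.
Seepage velocity v = q / n_e = 8.642e-05 / 0.05 = 0.001728 m/day.

0.00173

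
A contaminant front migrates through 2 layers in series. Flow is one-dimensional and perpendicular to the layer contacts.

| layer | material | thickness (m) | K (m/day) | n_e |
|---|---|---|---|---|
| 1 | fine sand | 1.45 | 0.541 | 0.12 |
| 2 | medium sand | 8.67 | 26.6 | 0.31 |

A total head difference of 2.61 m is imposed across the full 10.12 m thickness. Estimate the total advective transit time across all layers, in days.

With flow normal to the layers, continuity requires the same specific discharge q through every layer.
Σ(b_i/K_i) = 1.45/0.541 + 8.67/26.6 = 3.006 d.
q = Δh / Σ(b_i/K_i) = 2.61 / 3.006 = 0.8682 m/day.
In each layer the seepage velocity is v_i = q/n_i, so the layer transit time is t_i = b_i·n_i / q:
  layer 1 (fine sand): t_1 = 1.45 × 0.12 / 0.8682 = 0.2004 d
  layer 2 (medium sand): t_2 = 8.67 × 0.31 / 0.8682 = 3.096 d
Total t = Σ t_i = 3.296 days.

3.30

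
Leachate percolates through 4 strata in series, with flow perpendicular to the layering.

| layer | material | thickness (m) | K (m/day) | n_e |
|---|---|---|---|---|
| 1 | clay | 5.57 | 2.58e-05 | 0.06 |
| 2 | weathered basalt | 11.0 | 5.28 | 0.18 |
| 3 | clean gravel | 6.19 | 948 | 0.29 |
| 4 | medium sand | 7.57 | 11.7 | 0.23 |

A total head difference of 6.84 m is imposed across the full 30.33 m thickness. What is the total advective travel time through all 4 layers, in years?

506

With flow normal to the layers, continuity requires the same specific discharge q through every layer.
Σ(b_i/K_i) = 5.57/2.58e-05 + 11.0/5.28 + 6.19/948 + 7.57/11.7 = 2.159e+05 d.
q = Δh / Σ(b_i/K_i) = 6.84 / 2.159e+05 = 3.168e-05 m/day.
In each layer the seepage velocity is v_i = q/n_i, so the layer transit time is t_i = b_i·n_i / q:
  layer 1 (clay): t_1 = 5.57 × 0.06 / 3.168e-05 = 10549 d
  layer 2 (weathered basalt): t_2 = 11.0 × 0.18 / 3.168e-05 = 62496 d
  layer 3 (clean gravel): t_3 = 6.19 × 0.29 / 3.168e-05 = 56660 d
  layer 4 (medium sand): t_4 = 7.57 × 0.23 / 3.168e-05 = 54955 d
Total t = Σ t_i = 1.847e+05 days = 505.6 years.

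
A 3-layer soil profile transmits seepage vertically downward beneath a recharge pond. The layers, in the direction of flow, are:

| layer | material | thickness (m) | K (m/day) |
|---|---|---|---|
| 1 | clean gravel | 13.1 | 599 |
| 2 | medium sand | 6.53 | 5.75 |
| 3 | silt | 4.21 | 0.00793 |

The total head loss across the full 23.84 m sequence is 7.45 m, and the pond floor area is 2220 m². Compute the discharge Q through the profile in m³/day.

31.1

Flow is perpendicular to layering, so the layers act in series and the equivalent K is the thickness-weighted harmonic mean.
Total thickness L = 13.1 + 6.53 + 4.21 = 23.84 m.
Σ(b_i/K_i) = 13.1/599 + 6.53/5.75 + 4.21/0.00793 = 532.1 d.
K_eq = L / Σ(b_i/K_i) = 23.84 / 532.1 = 0.04481 m/day.
Q = K_eq · A · (Δh/L) = 0.04481 × 2220 × (7.45/23.84) = 31.09 m³/day.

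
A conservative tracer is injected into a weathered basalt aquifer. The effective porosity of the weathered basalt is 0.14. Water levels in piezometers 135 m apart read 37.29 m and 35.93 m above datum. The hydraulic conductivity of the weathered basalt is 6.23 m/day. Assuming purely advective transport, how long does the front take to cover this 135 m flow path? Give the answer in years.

Hydraulic gradient i = (37.29 − 35.93) / 135 = 1.36 / 135 = 0.01007.
Darcy flux q = K · i = 6.230 × 0.01007 = 0.06276 m/day.
Seepage velocity v = q / n_e = 0.06276 / 0.14 = 0.4483 m/day.
Travel time t = L / v = 135 / 0.4483 = 301.1 days = 0.8245 years.

0.824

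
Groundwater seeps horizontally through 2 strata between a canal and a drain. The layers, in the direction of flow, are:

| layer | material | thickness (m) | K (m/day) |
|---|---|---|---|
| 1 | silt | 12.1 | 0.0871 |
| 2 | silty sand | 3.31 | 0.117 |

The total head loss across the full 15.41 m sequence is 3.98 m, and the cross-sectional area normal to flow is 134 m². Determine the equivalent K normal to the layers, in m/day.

0.0922

Flow is perpendicular to layering, so the layers act in series and the equivalent K is the thickness-weighted harmonic mean.
Total thickness L = 12.1 + 3.31 = 15.41 m.
Σ(b_i/K_i) = 12.1/0.0871 + 3.31/0.117 = 167.2 d.
K_eq = L / Σ(b_i/K_i) = 15.41 / 167.2 = 0.09216 m/day.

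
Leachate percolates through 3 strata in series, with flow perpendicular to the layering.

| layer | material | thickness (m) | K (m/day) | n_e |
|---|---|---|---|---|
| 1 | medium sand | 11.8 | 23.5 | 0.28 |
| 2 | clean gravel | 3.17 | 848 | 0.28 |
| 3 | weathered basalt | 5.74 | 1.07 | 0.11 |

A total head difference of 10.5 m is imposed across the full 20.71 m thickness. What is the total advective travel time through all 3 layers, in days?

With flow normal to the layers, continuity requires the same specific discharge q through every layer.
Σ(b_i/K_i) = 11.8/23.5 + 3.17/848 + 5.74/1.07 = 5.870 d.
q = Δh / Σ(b_i/K_i) = 10.5 / 5.870 = 1.789 m/day.
In each layer the seepage velocity is v_i = q/n_i, so the layer transit time is t_i = b_i·n_i / q:
  layer 1 (medium sand): t_1 = 11.8 × 0.28 / 1.789 = 1.847 d
  layer 2 (clean gravel): t_2 = 3.17 × 0.28 / 1.789 = 0.4962 d
  layer 3 (weathered basalt): t_3 = 5.74 × 0.11 / 1.789 = 0.3530 d
Total t = Σ t_i = 2.696 days.

2.70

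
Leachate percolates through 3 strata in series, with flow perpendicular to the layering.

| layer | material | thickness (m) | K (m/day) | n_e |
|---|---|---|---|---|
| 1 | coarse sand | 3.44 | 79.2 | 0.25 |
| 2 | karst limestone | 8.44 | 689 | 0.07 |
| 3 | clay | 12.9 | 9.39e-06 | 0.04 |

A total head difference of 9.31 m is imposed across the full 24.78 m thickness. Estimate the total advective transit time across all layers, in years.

795

With flow normal to the layers, continuity requires the same specific discharge q through every layer.
Σ(b_i/K_i) = 3.44/79.2 + 8.44/689 + 12.9/9.39e-06 = 1.374e+06 d.
q = Δh / Σ(b_i/K_i) = 9.31 / 1.374e+06 = 6.777e-06 m/day.
In each layer the seepage velocity is v_i = q/n_i, so the layer transit time is t_i = b_i·n_i / q:
  layer 1 (coarse sand): t_1 = 3.44 × 0.25 / 6.777e-06 = 1.269e+05 d
  layer 2 (karst limestone): t_2 = 8.44 × 0.07 / 6.777e-06 = 87180 d
  layer 3 (clay): t_3 = 12.9 × 0.04 / 6.777e-06 = 76142 d
Total t = Σ t_i = 2.902e+05 days = 794.6 years.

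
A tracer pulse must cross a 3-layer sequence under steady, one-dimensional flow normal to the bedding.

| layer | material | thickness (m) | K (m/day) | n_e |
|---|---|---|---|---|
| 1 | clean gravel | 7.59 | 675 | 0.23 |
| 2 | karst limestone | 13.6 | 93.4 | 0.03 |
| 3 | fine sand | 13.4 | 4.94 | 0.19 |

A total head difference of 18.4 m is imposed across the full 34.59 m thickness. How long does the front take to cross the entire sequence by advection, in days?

With flow normal to the layers, continuity requires the same specific discharge q through every layer.
Σ(b_i/K_i) = 7.59/675 + 13.6/93.4 + 13.4/4.94 = 2.869 d.
q = Δh / Σ(b_i/K_i) = 18.4 / 2.869 = 6.412 m/day.
In each layer the seepage velocity is v_i = q/n_i, so the layer transit time is t_i = b_i·n_i / q:
  layer 1 (clean gravel): t_1 = 7.59 × 0.23 / 6.412 = 0.2722 d
  layer 2 (karst limestone): t_2 = 13.6 × 0.03 / 6.412 = 0.06363 d
  layer 3 (fine sand): t_3 = 13.4 × 0.19 / 6.412 = 0.3970 d
Total t = Σ t_i = 0.7329 days.

0.733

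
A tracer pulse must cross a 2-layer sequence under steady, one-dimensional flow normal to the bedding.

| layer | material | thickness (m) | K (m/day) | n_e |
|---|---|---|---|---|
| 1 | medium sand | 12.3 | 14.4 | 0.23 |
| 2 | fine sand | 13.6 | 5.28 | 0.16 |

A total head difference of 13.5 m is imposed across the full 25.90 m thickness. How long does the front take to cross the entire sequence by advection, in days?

With flow normal to the layers, continuity requires the same specific discharge q through every layer.
Σ(b_i/K_i) = 12.3/14.4 + 13.6/5.28 = 3.430 d.
q = Δh / Σ(b_i/K_i) = 13.5 / 3.430 = 3.936 m/day.
In each layer the seepage velocity is v_i = q/n_i, so the layer transit time is t_i = b_i·n_i / q:
  layer 1 (medium sand): t_1 = 12.3 × 0.23 / 3.936 = 0.7188 d
  layer 2 (fine sand): t_2 = 13.6 × 0.16 / 3.936 = 0.5529 d
Total t = Σ t_i = 1.272 days.

1.27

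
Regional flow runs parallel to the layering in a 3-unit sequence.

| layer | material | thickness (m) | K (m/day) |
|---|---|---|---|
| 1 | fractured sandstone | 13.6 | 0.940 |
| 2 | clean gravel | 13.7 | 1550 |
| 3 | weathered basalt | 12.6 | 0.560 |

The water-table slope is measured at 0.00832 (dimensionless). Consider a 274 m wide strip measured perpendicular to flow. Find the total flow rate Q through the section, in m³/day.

Flow is parallel to layering, so each bed carries its own Darcy discharge and the transmissivities add.
Σ(K_i·b_i) = 0.940×13.6 + 1550×13.7 + 0.560×12.6 = 21255 m²/day.
Hydraulic gradient i = 0.00832.
Q = Σ(K_i·b_i) · W · i = 21255 × 274 × 0.008320 = 48454 m³/day.

48500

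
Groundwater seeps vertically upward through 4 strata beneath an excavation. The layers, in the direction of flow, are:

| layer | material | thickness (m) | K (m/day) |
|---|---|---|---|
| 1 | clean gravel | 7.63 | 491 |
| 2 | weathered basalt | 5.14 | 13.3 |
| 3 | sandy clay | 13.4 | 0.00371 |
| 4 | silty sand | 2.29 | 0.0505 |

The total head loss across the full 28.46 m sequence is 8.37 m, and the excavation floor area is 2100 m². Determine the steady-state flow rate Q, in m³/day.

Flow is perpendicular to layering, so the layers act in series and the equivalent K is the thickness-weighted harmonic mean.
Total thickness L = 7.63 + 5.14 + 13.4 + 2.29 = 28.46 m.
Σ(b_i/K_i) = 7.63/491 + 5.14/13.3 + 13.4/0.00371 + 2.29/0.0505 = 3658 d.
K_eq = L / Σ(b_i/K_i) = 28.46 / 3658 = 0.007781 m/day.
Q = K_eq · A · (Δh/L) = 0.007781 × 2100 × (8.37/28.46) = 4.806 m³/day.

4.81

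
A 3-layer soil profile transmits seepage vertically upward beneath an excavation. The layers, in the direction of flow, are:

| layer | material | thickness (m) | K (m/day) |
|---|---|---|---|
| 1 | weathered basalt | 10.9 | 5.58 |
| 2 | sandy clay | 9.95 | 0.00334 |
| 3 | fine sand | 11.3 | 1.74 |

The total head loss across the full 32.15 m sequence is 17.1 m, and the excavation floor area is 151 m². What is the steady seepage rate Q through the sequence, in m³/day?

0.864

Flow is perpendicular to layering, so the layers act in series and the equivalent K is the thickness-weighted harmonic mean.
Total thickness L = 10.9 + 9.95 + 11.3 = 32.15 m.
Σ(b_i/K_i) = 10.9/5.58 + 9.95/0.00334 + 11.3/1.74 = 2987 d.
K_eq = L / Σ(b_i/K_i) = 32.15 / 2987 = 0.01076 m/day.
Q = K_eq · A · (Δh/L) = 0.01076 × 151 × (17.1/32.15) = 0.8643 m³/day.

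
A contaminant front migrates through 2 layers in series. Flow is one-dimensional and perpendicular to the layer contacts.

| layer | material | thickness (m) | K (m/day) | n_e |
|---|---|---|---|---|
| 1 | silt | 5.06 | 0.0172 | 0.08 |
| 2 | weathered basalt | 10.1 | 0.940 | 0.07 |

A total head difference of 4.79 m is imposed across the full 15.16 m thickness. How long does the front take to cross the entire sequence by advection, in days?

With flow normal to the layers, continuity requires the same specific discharge q through every layer.
Σ(b_i/K_i) = 5.06/0.0172 + 10.1/0.940 = 304.9 d.
q = Δh / Σ(b_i/K_i) = 4.79 / 304.9 = 0.01571 m/day.
In each layer the seepage velocity is v_i = q/n_i, so the layer transit time is t_i = b_i·n_i / q:
  layer 1 (silt): t_1 = 5.06 × 0.08 / 0.01571 = 25.77 d
  layer 2 (weathered basalt): t_2 = 10.1 × 0.07 / 0.01571 = 45.01 d
Total t = Σ t_i = 70.78 days.

70.8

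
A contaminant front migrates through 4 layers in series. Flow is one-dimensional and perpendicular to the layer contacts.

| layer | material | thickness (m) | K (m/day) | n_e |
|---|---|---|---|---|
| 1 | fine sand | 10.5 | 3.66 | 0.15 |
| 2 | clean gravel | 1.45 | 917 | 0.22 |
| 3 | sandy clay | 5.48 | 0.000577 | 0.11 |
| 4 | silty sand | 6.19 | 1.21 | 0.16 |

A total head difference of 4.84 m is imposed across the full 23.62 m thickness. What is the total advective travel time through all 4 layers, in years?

With flow normal to the layers, continuity requires the same specific discharge q through every layer.
Σ(b_i/K_i) = 10.5/3.66 + 1.45/917 + 5.48/0.000577 + 6.19/1.21 = 9505 d.
q = Δh / Σ(b_i/K_i) = 4.84 / 9505 = 0.0005092 m/day.
In each layer the seepage velocity is v_i = q/n_i, so the layer transit time is t_i = b_i·n_i / q:
  layer 1 (fine sand): t_1 = 10.5 × 0.15 / 0.0005092 = 3093 d
  layer 2 (clean gravel): t_2 = 1.45 × 0.22 / 0.0005092 = 626.5 d
  layer 3 (sandy clay): t_3 = 5.48 × 0.11 / 0.0005092 = 1184 d
  layer 4 (silty sand): t_4 = 6.19 × 0.16 / 0.0005092 = 1945 d
Total t = Σ t_i = 6849 days = 18.75 years.

18.8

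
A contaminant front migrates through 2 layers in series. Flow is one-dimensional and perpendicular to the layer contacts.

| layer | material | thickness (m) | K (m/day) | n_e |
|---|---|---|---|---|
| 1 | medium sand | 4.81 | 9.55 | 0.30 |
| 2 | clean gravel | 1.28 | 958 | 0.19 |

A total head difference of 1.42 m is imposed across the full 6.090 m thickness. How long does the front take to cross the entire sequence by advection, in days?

0.600

With flow normal to the layers, continuity requires the same specific discharge q through every layer.
Σ(b_i/K_i) = 4.81/9.55 + 1.28/958 = 0.5050 d.
q = Δh / Σ(b_i/K_i) = 1.42 / 0.5050 = 2.812 m/day.
In each layer the seepage velocity is v_i = q/n_i, so the layer transit time is t_i = b_i·n_i / q:
  layer 1 (medium sand): t_1 = 4.81 × 0.30 / 2.812 = 0.5132 d
  layer 2 (clean gravel): t_2 = 1.28 × 0.19 / 2.812 = 0.08649 d
Total t = Σ t_i = 0.5997 days.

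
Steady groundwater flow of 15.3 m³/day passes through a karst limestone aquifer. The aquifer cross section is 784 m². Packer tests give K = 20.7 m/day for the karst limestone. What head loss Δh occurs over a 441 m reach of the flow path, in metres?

From Q = K·A·i, i = Q / (K·A) = 15.3 / (20.70 × 784.0) = 0.0009428.
Head loss Δh = i · L = 0.0009428 × 441 = 0.4158 m.

0.416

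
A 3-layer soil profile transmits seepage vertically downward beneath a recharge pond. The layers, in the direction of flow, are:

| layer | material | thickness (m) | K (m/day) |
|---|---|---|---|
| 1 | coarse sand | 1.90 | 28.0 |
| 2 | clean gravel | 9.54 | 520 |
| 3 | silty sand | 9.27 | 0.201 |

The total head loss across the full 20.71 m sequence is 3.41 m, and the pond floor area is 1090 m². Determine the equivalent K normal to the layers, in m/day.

0.448

Flow is perpendicular to layering, so the layers act in series and the equivalent K is the thickness-weighted harmonic mean.
Total thickness L = 1.90 + 9.54 + 9.27 = 20.71 m.
Σ(b_i/K_i) = 1.90/28.0 + 9.54/520 + 9.27/0.201 = 46.21 d.
K_eq = L / Σ(b_i/K_i) = 20.71 / 46.21 = 0.4482 m/day.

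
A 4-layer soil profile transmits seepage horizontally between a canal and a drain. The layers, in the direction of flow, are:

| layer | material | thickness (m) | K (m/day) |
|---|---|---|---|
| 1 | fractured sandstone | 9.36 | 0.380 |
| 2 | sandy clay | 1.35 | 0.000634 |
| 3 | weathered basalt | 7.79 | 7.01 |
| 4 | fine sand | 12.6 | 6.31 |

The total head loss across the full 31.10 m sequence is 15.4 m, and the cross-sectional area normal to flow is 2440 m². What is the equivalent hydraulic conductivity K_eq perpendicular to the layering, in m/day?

0.0144

Flow is perpendicular to layering, so the layers act in series and the equivalent K is the thickness-weighted harmonic mean.
Total thickness L = 9.36 + 1.35 + 7.79 + 12.6 = 31.10 m.
Σ(b_i/K_i) = 9.36/0.380 + 1.35/0.000634 + 7.79/7.01 + 12.6/6.31 = 2157 d.
K_eq = L / Σ(b_i/K_i) = 31.10 / 2157 = 0.01442 m/day.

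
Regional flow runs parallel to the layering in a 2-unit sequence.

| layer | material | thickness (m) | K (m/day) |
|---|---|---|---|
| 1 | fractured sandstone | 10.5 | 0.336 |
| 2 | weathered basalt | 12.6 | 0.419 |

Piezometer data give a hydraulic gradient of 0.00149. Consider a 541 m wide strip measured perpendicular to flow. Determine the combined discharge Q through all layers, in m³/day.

Flow is parallel to layering, so each bed carries its own Darcy discharge and the transmissivities add.
Σ(K_i·b_i) = 0.336×10.5 + 0.419×12.6 = 8.807 m²/day.
Hydraulic gradient i = 0.00149.
Q = Σ(K_i·b_i) · W · i = 8.807 × 541 × 0.001490 = 7.100 m³/day.

7.10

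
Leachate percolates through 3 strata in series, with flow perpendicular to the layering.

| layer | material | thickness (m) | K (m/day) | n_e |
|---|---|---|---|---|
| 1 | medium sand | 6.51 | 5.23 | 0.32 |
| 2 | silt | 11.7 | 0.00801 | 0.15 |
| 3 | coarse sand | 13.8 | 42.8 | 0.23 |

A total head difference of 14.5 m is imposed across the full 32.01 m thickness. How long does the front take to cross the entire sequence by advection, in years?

With flow normal to the layers, continuity requires the same specific discharge q through every layer.
Σ(b_i/K_i) = 6.51/5.23 + 11.7/0.00801 + 13.8/42.8 = 1462 d.
q = Δh / Σ(b_i/K_i) = 14.5 / 1462 = 0.009916 m/day.
In each layer the seepage velocity is v_i = q/n_i, so the layer transit time is t_i = b_i·n_i / q:
  layer 1 (medium sand): t_1 = 6.51 × 0.32 / 0.009916 = 210.1 d
  layer 2 (silt): t_2 = 11.7 × 0.15 / 0.009916 = 177.0 d
  layer 3 (coarse sand): t_3 = 13.8 × 0.23 / 0.009916 = 320.1 d
Total t = Σ t_i = 707.1 days = 1.936 years.

1.94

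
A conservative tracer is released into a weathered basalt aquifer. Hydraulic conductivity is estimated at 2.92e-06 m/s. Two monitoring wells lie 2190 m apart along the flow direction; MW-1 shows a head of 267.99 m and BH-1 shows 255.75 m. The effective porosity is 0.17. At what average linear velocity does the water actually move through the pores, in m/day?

Convert K: 2.92e-06 m/s × 86400 = 0.2523 m/day.
Hydraulic gradient i = (267.99 − 255.75) / 2190 = 12.24 / 2190 = 0.005589.
Darcy flux q = K · i = 0.2523 × 0.005589 = 0.001410 m/day.
Seepage velocity v = q / n_e = 0.001410 / 0.17 = 0.008294 m/day.

0.00829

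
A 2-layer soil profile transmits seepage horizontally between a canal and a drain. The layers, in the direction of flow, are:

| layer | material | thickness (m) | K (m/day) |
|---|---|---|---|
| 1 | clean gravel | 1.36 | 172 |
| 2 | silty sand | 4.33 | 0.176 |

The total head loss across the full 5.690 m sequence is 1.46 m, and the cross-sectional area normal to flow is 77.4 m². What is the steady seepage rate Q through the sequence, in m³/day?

Flow is perpendicular to layering, so the layers act in series and the equivalent K is the thickness-weighted harmonic mean.
Total thickness L = 1.36 + 4.33 = 5.690 m.
Σ(b_i/K_i) = 1.36/172 + 4.33/0.176 = 24.61 d.
K_eq = L / Σ(b_i/K_i) = 5.690 / 24.61 = 0.2312 m/day.
Q = K_eq · A · (Δh/L) = 0.2312 × 77.4 × (1.46/5.690) = 4.592 m³/day.

4.59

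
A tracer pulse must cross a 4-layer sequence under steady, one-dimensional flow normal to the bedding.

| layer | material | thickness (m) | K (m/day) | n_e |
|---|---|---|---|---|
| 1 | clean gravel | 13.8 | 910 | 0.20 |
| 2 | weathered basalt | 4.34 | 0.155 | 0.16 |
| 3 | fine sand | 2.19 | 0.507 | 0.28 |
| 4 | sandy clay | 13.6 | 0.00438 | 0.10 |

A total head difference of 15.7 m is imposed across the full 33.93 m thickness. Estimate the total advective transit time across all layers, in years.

2.97

With flow normal to the layers, continuity requires the same specific discharge q through every layer.
Σ(b_i/K_i) = 13.8/910 + 4.34/0.155 + 2.19/0.507 + 13.6/0.00438 = 3137 d.
q = Δh / Σ(b_i/K_i) = 15.7 / 3137 = 0.005004 m/day.
In each layer the seepage velocity is v_i = q/n_i, so the layer transit time is t_i = b_i·n_i / q:
  layer 1 (clean gravel): t_1 = 13.8 × 0.20 / 0.005004 = 551.5 d
  layer 2 (weathered basalt): t_2 = 4.34 × 0.16 / 0.005004 = 138.8 d
  layer 3 (fine sand): t_3 = 2.19 × 0.28 / 0.005004 = 122.5 d
  layer 4 (sandy clay): t_4 = 13.6 × 0.10 / 0.005004 = 271.8 d
Total t = Σ t_i = 1085 days = 2.969 years.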